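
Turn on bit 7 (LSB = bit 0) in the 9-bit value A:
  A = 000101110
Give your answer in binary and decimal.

Mask = 1 << 7 = 010000000
Bit 7 of A is 0, so OR-ing with the mask flips it to 1.
  000101110
| 010000000
-----------
  010101110

Answer: 010101110 (174)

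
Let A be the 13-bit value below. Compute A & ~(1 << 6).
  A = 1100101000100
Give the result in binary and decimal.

Mask = ~(1 << 6) = 1111110111111
Bit 6 of A is 1, so AND-ing with the mask clears it to 0.
  1100101000100
& 1111110111111
---------------
  1100100000100

Answer: 1100100000100 (6404)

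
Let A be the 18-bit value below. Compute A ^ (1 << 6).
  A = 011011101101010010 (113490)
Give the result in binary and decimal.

Mask = 1 << 6 = 000000000001000000
Bit 6 of A is 1; XOR with the mask flips it to 0.
  011011101101010010
^ 000000000001000000
--------------------
  011011101100010010

Answer: 011011101100010010 (113426)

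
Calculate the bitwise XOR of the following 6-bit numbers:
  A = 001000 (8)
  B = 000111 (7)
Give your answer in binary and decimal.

Apply ^ to each column (1 where bits differ):
  001000
^ 000111
--------
  001111

Answer: 001111 (15)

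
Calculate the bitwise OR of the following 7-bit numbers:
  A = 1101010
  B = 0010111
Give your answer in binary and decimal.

Apply | to each column (1 where either bit is 1):
  1101010
| 0010111
---------
  1111111

Answer: 1111111 (127)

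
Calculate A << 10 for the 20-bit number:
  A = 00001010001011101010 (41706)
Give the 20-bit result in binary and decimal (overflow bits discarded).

Shift left by 10: drop the top 10 bit(s), append 10 zero(s) on the right.
  00001010001011101010  ->  discard [0000101000], keep [1011101010], append 0000000000
= 10111010100000000000

Answer: 10111010100000000000 (763904)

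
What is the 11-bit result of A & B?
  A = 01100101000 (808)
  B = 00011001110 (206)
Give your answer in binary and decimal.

Apply & to each column (1 only where both bits are 1):
  01100101000
& 00011001110
-------------
  00000001000

Answer: 00000001000 (8)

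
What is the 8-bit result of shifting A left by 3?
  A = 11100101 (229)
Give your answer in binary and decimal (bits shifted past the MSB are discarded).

Shift left by 3: drop the top 3 bit(s), append 3 zero(s) on the right.
  11100101  ->  discard [111], keep [00101], append 000
= 00101000

Answer: 00101000 (40)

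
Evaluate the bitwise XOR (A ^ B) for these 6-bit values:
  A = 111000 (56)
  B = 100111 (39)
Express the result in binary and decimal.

Apply ^ to each column (1 where bits differ):
  111000
^ 100111
--------
  011111

Answer: 011111 (31)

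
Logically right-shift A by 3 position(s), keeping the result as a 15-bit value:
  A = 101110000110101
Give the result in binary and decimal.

Logical shift right by 3: drop the bottom 3 bit(s), prepend 3 zero(s) on the left.
  101110000110101  ->  keep [101110000110], discard [101], prepend 000
= 000101110000110

Answer: 000101110000110 (2950)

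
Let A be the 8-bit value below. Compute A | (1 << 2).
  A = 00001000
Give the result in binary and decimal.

Mask = 1 << 2 = 00000100
Bit 2 of A is 0, so OR-ing with the mask flips it to 1.
  00001000
| 00000100
----------
  00001100

Answer: 00001100 (12)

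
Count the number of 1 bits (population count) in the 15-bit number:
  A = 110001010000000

110001010000000
1-bits at positions (from bit 0 = LSB): 7, 9, 13, 14
Count = 4

Answer: 4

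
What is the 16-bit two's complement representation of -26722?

1. Binary of +26722:  0110100001100010
2. Invert bits:     1001011110011101
3. Add 1:           1001011110011110

Answer: 1001011110011110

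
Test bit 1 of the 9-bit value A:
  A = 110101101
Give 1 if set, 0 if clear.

Bit 1 is the 2nd from the right.
  110101101
         ^
That bit is 0.

Answer: 0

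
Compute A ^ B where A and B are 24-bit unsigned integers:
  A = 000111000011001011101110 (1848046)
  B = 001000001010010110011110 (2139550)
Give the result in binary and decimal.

Apply ^ to each column (1 where bits differ):
  000111000011001011101110
^ 001000001010010110011110
--------------------------
  001111001001011101110000

Answer: 001111001001011101110000 (3970928)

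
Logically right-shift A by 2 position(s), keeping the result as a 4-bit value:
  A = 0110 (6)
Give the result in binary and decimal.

Logical shift right by 2: drop the bottom 2 bit(s), prepend 2 zero(s) on the left.
  0110  ->  keep [01], discard [10], prepend 00
= 0001

Answer: 0001 (1)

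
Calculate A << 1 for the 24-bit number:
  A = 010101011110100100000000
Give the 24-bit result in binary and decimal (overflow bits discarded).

Shift left by 1: drop the top 1 bit(s), append 1 zero(s) on the right.
  010101011110100100000000  ->  discard [0], keep [10101011110100100000000], append 0
= 101010111101001000000000

Answer: 101010111101001000000000 (11260416)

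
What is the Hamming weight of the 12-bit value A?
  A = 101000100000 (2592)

101000100000
1-bits at positions (from bit 0 = LSB): 5, 9, 11
Count = 3

Answer: 3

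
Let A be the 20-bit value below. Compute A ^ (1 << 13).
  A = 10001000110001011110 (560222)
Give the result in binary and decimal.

Mask = 1 << 13 = 00000010000000000000
Bit 13 of A is 0; XOR with the mask flips it to 1.
  10001000110001011110
^ 00000010000000000000
----------------------
  10001010110001011110

Answer: 10001010110001011110 (568414)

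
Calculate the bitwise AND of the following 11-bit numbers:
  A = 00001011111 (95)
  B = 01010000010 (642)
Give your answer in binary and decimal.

Apply & to each column (1 only where both bits are 1):
  00001011111
& 01010000010
-------------
  00000000010

Answer: 00000000010 (2)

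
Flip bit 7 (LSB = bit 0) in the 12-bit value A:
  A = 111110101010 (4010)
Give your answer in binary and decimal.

Mask = 1 << 7 = 000010000000
Bit 7 of A is 1; XOR with the mask flips it to 0.
  111110101010
^ 000010000000
--------------
  111100101010

Answer: 111100101010 (3882)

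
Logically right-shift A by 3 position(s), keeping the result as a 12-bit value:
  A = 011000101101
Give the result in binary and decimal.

Logical shift right by 3: drop the bottom 3 bit(s), prepend 3 zero(s) on the left.
  011000101101  ->  keep [011000101], discard [101], prepend 000
= 000011000101

Answer: 000011000101 (197)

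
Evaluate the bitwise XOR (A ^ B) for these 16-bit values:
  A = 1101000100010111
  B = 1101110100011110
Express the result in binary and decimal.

Apply ^ to each column (1 where bits differ):
  1101000100010111
^ 1101110100011110
------------------
  0000110000001001

Answer: 0000110000001001 (3081)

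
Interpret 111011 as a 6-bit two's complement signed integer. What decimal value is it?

MSB is 1, so the value is negative. Find the magnitude:
1. Invert bits:  000100
2. Add 1:        000101  = 5
3. Apply sign:   -5

Answer: -5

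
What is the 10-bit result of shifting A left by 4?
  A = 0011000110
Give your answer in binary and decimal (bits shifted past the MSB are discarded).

Shift left by 4: drop the top 4 bit(s), append 4 zero(s) on the right.
  0011000110  ->  discard [0011], keep [000110], append 0000
= 0001100000

Answer: 0001100000 (96)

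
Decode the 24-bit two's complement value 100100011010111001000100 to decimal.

MSB is 1, so the value is negative. Find the magnitude:
1. Invert bits:  011011100101000110111011
2. Add 1:        011011100101000110111100  = 7229884
3. Apply sign:   -7229884

Answer: -7229884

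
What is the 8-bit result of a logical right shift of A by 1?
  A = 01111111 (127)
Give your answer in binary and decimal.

Logical shift right by 1: drop the bottom 1 bit(s), prepend 1 zero(s) on the left.
  01111111  ->  keep [0111111], discard [1], prepend 0
= 00111111

Answer: 00111111 (63)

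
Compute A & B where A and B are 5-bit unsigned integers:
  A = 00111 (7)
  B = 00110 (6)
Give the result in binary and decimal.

Apply & to each column (1 only where both bits are 1):
  00111
& 00110
-------
  00110

Answer: 00110 (6)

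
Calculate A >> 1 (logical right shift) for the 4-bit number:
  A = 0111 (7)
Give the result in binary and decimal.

Logical shift right by 1: drop the bottom 1 bit(s), prepend 1 zero(s) on the left.
  0111  ->  keep [011], discard [1], prepend 0
= 0011

Answer: 0011 (3)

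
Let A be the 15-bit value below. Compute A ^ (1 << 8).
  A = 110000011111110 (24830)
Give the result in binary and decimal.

Mask = 1 << 8 = 000000100000000
Bit 8 of A is 0; XOR with the mask flips it to 1.
  110000011111110
^ 000000100000000
-----------------
  110000111111110

Answer: 110000111111110 (25086)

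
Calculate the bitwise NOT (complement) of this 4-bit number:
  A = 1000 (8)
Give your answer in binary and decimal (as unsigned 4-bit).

Flip each bit (0->1, 1->0):
  1000
  0111

Answer: 0111 (7)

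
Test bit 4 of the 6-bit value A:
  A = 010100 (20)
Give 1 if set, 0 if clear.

Bit 4 is the 5th from the right.
  010100
   ^
That bit is 1.

Answer: 1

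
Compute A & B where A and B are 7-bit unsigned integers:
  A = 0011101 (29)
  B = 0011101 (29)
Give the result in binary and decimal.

Apply & to each column (1 only where both bits are 1):
  0011101
& 0011101
---------
  0011101

Answer: 0011101 (29)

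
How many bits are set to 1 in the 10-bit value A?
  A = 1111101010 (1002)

1111101010
1-bits at positions (from bit 0 = LSB): 1, 3, 5, 6, 7, 8, 9
Count = 7

Answer: 7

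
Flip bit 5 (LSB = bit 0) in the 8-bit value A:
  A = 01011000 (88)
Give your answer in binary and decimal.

Mask = 1 << 5 = 00100000
Bit 5 of A is 0; XOR with the mask flips it to 1.
  01011000
^ 00100000
----------
  01111000

Answer: 01111000 (120)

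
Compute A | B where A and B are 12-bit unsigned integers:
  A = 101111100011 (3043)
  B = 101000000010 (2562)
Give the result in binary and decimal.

Apply | to each column (1 where either bit is 1):
  101111100011
| 101000000010
--------------
  101111100011

Answer: 101111100011 (3043)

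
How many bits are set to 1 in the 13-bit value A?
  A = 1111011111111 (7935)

1111011111111
1-bits at positions (from bit 0 = LSB): 0, 1, 2, 3, 4, 5, 6, 7, 9, 10, 11, 12
Count = 12

Answer: 12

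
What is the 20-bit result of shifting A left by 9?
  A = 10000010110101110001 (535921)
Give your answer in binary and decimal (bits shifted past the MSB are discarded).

Shift left by 9: drop the top 9 bit(s), append 9 zero(s) on the right.
  10000010110101110001  ->  discard [100000101], keep [10101110001], append 000000000
= 10101110001000000000

Answer: 10101110001000000000 (713216)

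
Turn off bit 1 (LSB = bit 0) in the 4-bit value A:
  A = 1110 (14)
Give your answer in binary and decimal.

Mask = ~(1 << 1) = 1101
Bit 1 of A is 1, so AND-ing with the mask clears it to 0.
  1110
& 1101
------
  1100

Answer: 1100 (12)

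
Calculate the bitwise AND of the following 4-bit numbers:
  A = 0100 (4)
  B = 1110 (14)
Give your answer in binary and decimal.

Apply & to each column (1 only where both bits are 1):
  0100
& 1110
------
  0100

Answer: 0100 (4)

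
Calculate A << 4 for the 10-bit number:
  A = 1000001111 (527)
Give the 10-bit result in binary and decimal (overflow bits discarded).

Shift left by 4: drop the top 4 bit(s), append 4 zero(s) on the right.
  1000001111  ->  discard [1000], keep [001111], append 0000
= 0011110000

Answer: 0011110000 (240)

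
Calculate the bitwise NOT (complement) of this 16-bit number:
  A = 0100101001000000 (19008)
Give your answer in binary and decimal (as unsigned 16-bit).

Flip each bit (0->1, 1->0):
  0100101001000000
  1011010110111111

Answer: 1011010110111111 (46527)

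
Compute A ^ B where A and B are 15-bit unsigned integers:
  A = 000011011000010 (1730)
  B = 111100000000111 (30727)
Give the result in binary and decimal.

Apply ^ to each column (1 where bits differ):
  000011011000010
^ 111100000000111
-----------------
  111111011000101

Answer: 111111011000101 (32453)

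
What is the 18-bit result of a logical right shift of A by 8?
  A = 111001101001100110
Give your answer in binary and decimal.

Logical shift right by 8: drop the bottom 8 bit(s), prepend 8 zero(s) on the left.
  111001101001100110  ->  keep [1110011010], discard [01100110], prepend 00000000
= 000000001110011010

Answer: 000000001110011010 (922)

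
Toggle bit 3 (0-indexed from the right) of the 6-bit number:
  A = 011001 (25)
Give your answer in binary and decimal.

Mask = 1 << 3 = 001000
Bit 3 of A is 1; XOR with the mask flips it to 0.
  011001
^ 001000
--------
  010001

Answer: 010001 (17)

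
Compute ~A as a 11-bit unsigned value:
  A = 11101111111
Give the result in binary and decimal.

Flip each bit (0->1, 1->0):
  11101111111
  00010000000

Answer: 00010000000 (128)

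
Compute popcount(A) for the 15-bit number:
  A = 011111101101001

011111101101001
1-bits at positions (from bit 0 = LSB): 0, 3, 5, 6, 8, 9, 10, 11, 12, 13
Count = 10

Answer: 10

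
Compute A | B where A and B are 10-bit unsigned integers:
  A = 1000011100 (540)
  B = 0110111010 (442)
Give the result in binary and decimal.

Apply | to each column (1 where either bit is 1):
  1000011100
| 0110111010
------------
  1110111110

Answer: 1110111110 (958)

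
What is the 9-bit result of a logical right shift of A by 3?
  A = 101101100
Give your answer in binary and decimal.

Logical shift right by 3: drop the bottom 3 bit(s), prepend 3 zero(s) on the left.
  101101100  ->  keep [101101], discard [100], prepend 000
= 000101101

Answer: 000101101 (45)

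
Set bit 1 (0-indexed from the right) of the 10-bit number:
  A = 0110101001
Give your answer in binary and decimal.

Mask = 1 << 1 = 0000000010
Bit 1 of A is 0, so OR-ing with the mask flips it to 1.
  0110101001
| 0000000010
------------
  0110101011

Answer: 0110101011 (427)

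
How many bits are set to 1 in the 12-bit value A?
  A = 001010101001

001010101001
1-bits at positions (from bit 0 = LSB): 0, 3, 5, 7, 9
Count = 5

Answer: 5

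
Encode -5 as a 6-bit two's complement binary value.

1. Binary of +5:  000101
2. Invert bits:     111010
3. Add 1:           111011

Answer: 111011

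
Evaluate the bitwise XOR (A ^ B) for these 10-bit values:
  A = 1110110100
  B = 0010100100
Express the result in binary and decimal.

Apply ^ to each column (1 where bits differ):
  1110110100
^ 0010100100
------------
  1100010000

Answer: 1100010000 (784)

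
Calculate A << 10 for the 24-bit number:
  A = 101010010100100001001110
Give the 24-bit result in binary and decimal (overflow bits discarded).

Shift left by 10: drop the top 10 bit(s), append 10 zero(s) on the right.
  101010010100100001001110  ->  discard [1010100101], keep [00100001001110], append 0000000000
= 001000010011100000000000

Answer: 001000010011100000000000 (2177024)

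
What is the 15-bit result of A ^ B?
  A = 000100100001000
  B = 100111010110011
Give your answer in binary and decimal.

Apply ^ to each column (1 where bits differ):
  000100100001000
^ 100111010110011
-----------------
  100011110111011

Answer: 100011110111011 (18363)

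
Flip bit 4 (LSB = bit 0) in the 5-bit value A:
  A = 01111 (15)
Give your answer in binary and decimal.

Mask = 1 << 4 = 10000
Bit 4 of A is 0; XOR with the mask flips it to 1.
  01111
^ 10000
-------
  11111

Answer: 11111 (31)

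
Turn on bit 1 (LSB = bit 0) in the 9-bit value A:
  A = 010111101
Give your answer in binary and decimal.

Mask = 1 << 1 = 000000010
Bit 1 of A is 0, so OR-ing with the mask flips it to 1.
  010111101
| 000000010
-----------
  010111111

Answer: 010111111 (191)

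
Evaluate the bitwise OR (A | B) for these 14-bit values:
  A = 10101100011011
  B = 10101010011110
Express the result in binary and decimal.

Apply | to each column (1 where either bit is 1):
  10101100011011
| 10101010011110
----------------
  10101110011111

Answer: 10101110011111 (11167)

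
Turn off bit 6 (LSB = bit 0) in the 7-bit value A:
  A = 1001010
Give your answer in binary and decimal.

Mask = ~(1 << 6) = 0111111
Bit 6 of A is 1, so AND-ing with the mask clears it to 0.
  1001010
& 0111111
---------
  0001010

Answer: 0001010 (10)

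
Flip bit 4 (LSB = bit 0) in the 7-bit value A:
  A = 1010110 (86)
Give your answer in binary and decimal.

Mask = 1 << 4 = 0010000
Bit 4 of A is 1; XOR with the mask flips it to 0.
  1010110
^ 0010000
---------
  1000110

Answer: 1000110 (70)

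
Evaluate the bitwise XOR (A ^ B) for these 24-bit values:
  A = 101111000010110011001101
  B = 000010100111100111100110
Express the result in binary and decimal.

Apply ^ to each column (1 where bits differ):
  101111000010110011001101
^ 000010100111100111100110
--------------------------
  101101100101010100101011

Answer: 101101100101010100101011 (11949355)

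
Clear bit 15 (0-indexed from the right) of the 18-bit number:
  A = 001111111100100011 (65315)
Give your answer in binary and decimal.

Mask = ~(1 << 15) = 110111111111111111
Bit 15 of A is 1, so AND-ing with the mask clears it to 0.
  001111111100100011
& 110111111111111111
--------------------
  000111111100100011

Answer: 000111111100100011 (32547)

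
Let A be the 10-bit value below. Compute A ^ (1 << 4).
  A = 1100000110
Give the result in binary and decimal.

Mask = 1 << 4 = 0000010000
Bit 4 of A is 0; XOR with the mask flips it to 1.
  1100000110
^ 0000010000
------------
  1100010110

Answer: 1100010110 (790)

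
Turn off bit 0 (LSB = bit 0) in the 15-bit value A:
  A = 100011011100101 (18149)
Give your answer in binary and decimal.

Mask = ~(1 << 0) = 111111111111110
Bit 0 of A is 1, so AND-ing with the mask clears it to 0.
  100011011100101
& 111111111111110
-----------------
  100011011100100

Answer: 100011011100100 (18148)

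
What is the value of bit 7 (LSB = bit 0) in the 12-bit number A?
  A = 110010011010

Bit 7 is the 8th from the right.
  110010011010
      ^
That bit is 1.

Answer: 1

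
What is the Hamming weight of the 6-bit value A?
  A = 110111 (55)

110111
1-bits at positions (from bit 0 = LSB): 0, 1, 2, 4, 5
Count = 5

Answer: 5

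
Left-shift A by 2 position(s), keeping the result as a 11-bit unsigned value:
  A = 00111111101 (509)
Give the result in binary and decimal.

Shift left by 2: drop the top 2 bit(s), append 2 zero(s) on the right.
  00111111101  ->  discard [00], keep [111111101], append 00
= 11111110100

Answer: 11111110100 (2036)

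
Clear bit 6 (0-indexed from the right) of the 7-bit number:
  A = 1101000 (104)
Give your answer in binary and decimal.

Mask = ~(1 << 6) = 0111111
Bit 6 of A is 1, so AND-ing with the mask clears it to 0.
  1101000
& 0111111
---------
  0101000

Answer: 0101000 (40)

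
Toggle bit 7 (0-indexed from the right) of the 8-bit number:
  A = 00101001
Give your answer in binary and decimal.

Mask = 1 << 7 = 10000000
Bit 7 of A is 0; XOR with the mask flips it to 1.
  00101001
^ 10000000
----------
  10101001

Answer: 10101001 (169)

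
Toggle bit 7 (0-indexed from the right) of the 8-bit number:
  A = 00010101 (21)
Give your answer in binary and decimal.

Mask = 1 << 7 = 10000000
Bit 7 of A is 0; XOR with the mask flips it to 1.
  00010101
^ 10000000
----------
  10010101

Answer: 10010101 (149)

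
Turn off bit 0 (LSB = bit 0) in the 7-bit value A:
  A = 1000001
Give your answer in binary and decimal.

Mask = ~(1 << 0) = 1111110
Bit 0 of A is 1, so AND-ing with the mask clears it to 0.
  1000001
& 1111110
---------
  1000000

Answer: 1000000 (64)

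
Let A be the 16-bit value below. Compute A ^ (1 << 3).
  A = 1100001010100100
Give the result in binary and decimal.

Mask = 1 << 3 = 0000000000001000
Bit 3 of A is 0; XOR with the mask flips it to 1.
  1100001010100100
^ 0000000000001000
------------------
  1100001010101100

Answer: 1100001010101100 (49836)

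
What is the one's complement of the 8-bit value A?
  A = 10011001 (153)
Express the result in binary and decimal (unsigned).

Flip each bit (0->1, 1->0):
  10011001
  01100110

Answer: 01100110 (102)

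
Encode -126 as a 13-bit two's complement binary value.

1. Binary of +126:  0000001111110
2. Invert bits:     1111110000001
3. Add 1:           1111110000010

Answer: 1111110000010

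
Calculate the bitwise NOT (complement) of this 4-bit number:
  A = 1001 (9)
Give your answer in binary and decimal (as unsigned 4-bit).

Flip each bit (0->1, 1->0):
  1001
  0110

Answer: 0110 (6)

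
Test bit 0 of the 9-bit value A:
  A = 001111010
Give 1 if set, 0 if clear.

Bit 0 is the 1st from the right.
  001111010
          ^
That bit is 0.

Answer: 0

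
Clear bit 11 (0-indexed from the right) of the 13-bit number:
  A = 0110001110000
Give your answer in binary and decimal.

Mask = ~(1 << 11) = 1011111111111
Bit 11 of A is 1, so AND-ing with the mask clears it to 0.
  0110001110000
& 1011111111111
---------------
  0010001110000

Answer: 0010001110000 (1136)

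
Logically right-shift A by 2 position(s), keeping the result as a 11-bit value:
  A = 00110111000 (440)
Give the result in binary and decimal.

Logical shift right by 2: drop the bottom 2 bit(s), prepend 2 zero(s) on the left.
  00110111000  ->  keep [001101110], discard [00], prepend 00
= 00001101110

Answer: 00001101110 (110)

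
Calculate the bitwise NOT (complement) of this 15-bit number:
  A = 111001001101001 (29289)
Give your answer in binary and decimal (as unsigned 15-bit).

Flip each bit (0->1, 1->0):
  111001001101001
  000110110010110

Answer: 000110110010110 (3478)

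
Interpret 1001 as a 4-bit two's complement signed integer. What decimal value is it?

MSB is 1, so the value is negative. Find the magnitude:
1. Invert bits:  0110
2. Add 1:        0111  = 7
3. Apply sign:   -7

Answer: -7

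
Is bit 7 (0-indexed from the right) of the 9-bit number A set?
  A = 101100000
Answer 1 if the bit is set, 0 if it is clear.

Bit 7 is the 8th from the right.
  101100000
   ^
That bit is 0.

Answer: 0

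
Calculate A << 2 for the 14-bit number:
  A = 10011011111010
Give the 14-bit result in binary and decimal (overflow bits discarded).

Shift left by 2: drop the top 2 bit(s), append 2 zero(s) on the right.
  10011011111010  ->  discard [10], keep [011011111010], append 00
= 01101111101000

Answer: 01101111101000 (7144)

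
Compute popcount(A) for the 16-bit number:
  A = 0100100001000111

0100100001000111
1-bits at positions (from bit 0 = LSB): 0, 1, 2, 6, 11, 14
Count = 6

Answer: 6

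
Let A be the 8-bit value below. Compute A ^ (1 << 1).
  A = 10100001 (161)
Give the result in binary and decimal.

Mask = 1 << 1 = 00000010
Bit 1 of A is 0; XOR with the mask flips it to 1.
  10100001
^ 00000010
----------
  10100011

Answer: 10100011 (163)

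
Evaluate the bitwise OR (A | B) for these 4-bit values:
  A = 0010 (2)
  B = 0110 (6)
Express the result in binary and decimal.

Apply | to each column (1 where either bit is 1):
  0010
| 0110
------
  0110

Answer: 0110 (6)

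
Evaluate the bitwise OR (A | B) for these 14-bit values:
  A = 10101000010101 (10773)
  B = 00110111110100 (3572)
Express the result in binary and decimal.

Apply | to each column (1 where either bit is 1):
  10101000010101
| 00110111110100
----------------
  10111111110101

Answer: 10111111110101 (12277)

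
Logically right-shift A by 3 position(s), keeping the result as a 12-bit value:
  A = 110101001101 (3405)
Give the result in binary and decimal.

Logical shift right by 3: drop the bottom 3 bit(s), prepend 3 zero(s) on the left.
  110101001101  ->  keep [110101001], discard [101], prepend 000
= 000110101001

Answer: 000110101001 (425)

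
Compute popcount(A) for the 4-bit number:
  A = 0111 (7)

0111
1-bits at positions (from bit 0 = LSB): 0, 1, 2
Count = 3

Answer: 3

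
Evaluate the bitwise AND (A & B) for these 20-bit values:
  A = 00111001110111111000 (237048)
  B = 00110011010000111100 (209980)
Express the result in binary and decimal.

Apply & to each column (1 only where both bits are 1):
  00111001110111111000
& 00110011010000111100
----------------------
  00110001010000111000

Answer: 00110001010000111000 (201784)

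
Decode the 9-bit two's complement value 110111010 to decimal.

MSB is 1, so the value is negative. Find the magnitude:
1. Invert bits:  001000101
2. Add 1:        001000110  = 70
3. Apply sign:   -70

Answer: -70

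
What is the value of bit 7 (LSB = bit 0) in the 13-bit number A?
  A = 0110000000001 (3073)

Bit 7 is the 8th from the right.
  0110000000001
       ^
That bit is 0.

Answer: 0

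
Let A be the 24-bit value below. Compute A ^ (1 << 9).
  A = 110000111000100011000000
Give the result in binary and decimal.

Mask = 1 << 9 = 000000000000001000000000
Bit 9 of A is 0; XOR with the mask flips it to 1.
  110000111000100011000000
^ 000000000000001000000000
--------------------------
  110000111000101011000000

Answer: 110000111000101011000000 (12815040)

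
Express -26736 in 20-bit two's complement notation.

1. Binary of +26736:  00000110100001110000
2. Invert bits:     11111001011110001111
3. Add 1:           11111001011110010000

Answer: 11111001011110010000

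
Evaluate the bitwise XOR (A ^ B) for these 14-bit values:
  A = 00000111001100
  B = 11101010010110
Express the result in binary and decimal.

Apply ^ to each column (1 where bits differ):
  00000111001100
^ 11101010010110
----------------
  11101101011010

Answer: 11101101011010 (15194)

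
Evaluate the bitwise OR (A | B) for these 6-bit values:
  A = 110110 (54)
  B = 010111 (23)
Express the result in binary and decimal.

Apply | to each column (1 where either bit is 1):
  110110
| 010111
--------
  110111

Answer: 110111 (55)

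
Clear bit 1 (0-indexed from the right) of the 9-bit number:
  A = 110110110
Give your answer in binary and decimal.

Mask = ~(1 << 1) = 111111101
Bit 1 of A is 1, so AND-ing with the mask clears it to 0.
  110110110
& 111111101
-----------
  110110100

Answer: 110110100 (436)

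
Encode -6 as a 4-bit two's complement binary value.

1. Binary of +6:  0110
2. Invert bits:     1001
3. Add 1:           1010

Answer: 1010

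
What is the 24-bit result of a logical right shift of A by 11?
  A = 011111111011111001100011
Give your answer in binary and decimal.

Logical shift right by 11: drop the bottom 11 bit(s), prepend 11 zero(s) on the left.
  011111111011111001100011  ->  keep [0111111110111], discard [11001100011], prepend 00000000000
= 000000000000111111110111

Answer: 000000000000111111110111 (4087)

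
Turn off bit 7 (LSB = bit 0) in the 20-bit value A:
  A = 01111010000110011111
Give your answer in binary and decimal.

Mask = ~(1 << 7) = 11111111111101111111
Bit 7 of A is 1, so AND-ing with the mask clears it to 0.
  01111010000110011111
& 11111111111101111111
----------------------
  01111010000100011111

Answer: 01111010000100011111 (499999)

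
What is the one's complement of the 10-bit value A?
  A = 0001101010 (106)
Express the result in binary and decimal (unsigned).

Flip each bit (0->1, 1->0):
  0001101010
  1110010101

Answer: 1110010101 (917)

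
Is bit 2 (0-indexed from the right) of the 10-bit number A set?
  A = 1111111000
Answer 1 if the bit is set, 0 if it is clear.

Bit 2 is the 3rd from the right.
  1111111000
         ^
That bit is 0.

Answer: 0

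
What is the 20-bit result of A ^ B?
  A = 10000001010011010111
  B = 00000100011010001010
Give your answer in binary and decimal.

Apply ^ to each column (1 where bits differ):
  10000001010011010111
^ 00000100011010001010
----------------------
  10000101001001011101

Answer: 10000101001001011101 (545373)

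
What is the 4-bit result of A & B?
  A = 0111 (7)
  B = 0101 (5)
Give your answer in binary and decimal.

Apply & to each column (1 only where both bits are 1):
  0111
& 0101
------
  0101

Answer: 0101 (5)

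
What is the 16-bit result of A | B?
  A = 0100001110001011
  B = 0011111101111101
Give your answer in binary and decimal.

Apply | to each column (1 where either bit is 1):
  0100001110001011
| 0011111101111101
------------------
  0111111111111111

Answer: 0111111111111111 (32767)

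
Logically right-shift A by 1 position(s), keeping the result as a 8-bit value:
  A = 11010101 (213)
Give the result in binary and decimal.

Logical shift right by 1: drop the bottom 1 bit(s), prepend 1 zero(s) on the left.
  11010101  ->  keep [1101010], discard [1], prepend 0
= 01101010

Answer: 01101010 (106)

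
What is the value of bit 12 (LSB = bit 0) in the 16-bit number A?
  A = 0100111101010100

Bit 12 is the 13th from the right.
  0100111101010100
     ^
That bit is 0.

Answer: 0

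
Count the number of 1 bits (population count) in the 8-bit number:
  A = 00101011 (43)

00101011
1-bits at positions (from bit 0 = LSB): 0, 1, 3, 5
Count = 4

Answer: 4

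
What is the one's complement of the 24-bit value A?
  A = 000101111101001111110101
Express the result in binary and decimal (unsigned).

Flip each bit (0->1, 1->0):
  000101111101001111110101
  111010000010110000001010

Answer: 111010000010110000001010 (15215626)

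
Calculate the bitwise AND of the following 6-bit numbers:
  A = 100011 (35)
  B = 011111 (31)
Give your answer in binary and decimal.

Apply & to each column (1 only where both bits are 1):
  100011
& 011111
--------
  000011

Answer: 000011 (3)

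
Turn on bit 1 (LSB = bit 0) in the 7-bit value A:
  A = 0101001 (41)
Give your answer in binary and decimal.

Mask = 1 << 1 = 0000010
Bit 1 of A is 0, so OR-ing with the mask flips it to 1.
  0101001
| 0000010
---------
  0101011

Answer: 0101011 (43)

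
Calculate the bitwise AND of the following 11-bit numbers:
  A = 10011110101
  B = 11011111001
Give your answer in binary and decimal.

Apply & to each column (1 only where both bits are 1):
  10011110101
& 11011111001
-------------
  10011110001

Answer: 10011110001 (1265)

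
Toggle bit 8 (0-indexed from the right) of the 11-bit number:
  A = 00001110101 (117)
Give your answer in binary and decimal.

Mask = 1 << 8 = 00100000000
Bit 8 of A is 0; XOR with the mask flips it to 1.
  00001110101
^ 00100000000
-------------
  00101110101

Answer: 00101110101 (373)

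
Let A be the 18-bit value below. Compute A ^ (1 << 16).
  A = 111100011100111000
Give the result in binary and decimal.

Mask = 1 << 16 = 010000000000000000
Bit 16 of A is 1; XOR with the mask flips it to 0.
  111100011100111000
^ 010000000000000000
--------------------
  101100011100111000

Answer: 101100011100111000 (182072)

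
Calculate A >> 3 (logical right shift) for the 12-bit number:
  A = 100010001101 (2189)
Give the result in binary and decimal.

Logical shift right by 3: drop the bottom 3 bit(s), prepend 3 zero(s) on the left.
  100010001101  ->  keep [100010001], discard [101], prepend 000
= 000100010001

Answer: 000100010001 (273)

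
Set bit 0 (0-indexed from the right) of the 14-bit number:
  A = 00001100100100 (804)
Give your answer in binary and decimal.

Mask = 1 << 0 = 00000000000001
Bit 0 of A is 0, so OR-ing with the mask flips it to 1.
  00001100100100
| 00000000000001
----------------
  00001100100101

Answer: 00001100100101 (805)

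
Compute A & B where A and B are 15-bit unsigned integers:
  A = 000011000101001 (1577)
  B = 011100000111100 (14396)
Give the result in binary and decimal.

Apply & to each column (1 only where both bits are 1):
  000011000101001
& 011100000111100
-----------------
  000000000101000

Answer: 000000000101000 (40)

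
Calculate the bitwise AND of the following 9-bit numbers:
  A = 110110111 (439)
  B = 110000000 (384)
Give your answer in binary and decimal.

Apply & to each column (1 only where both bits are 1):
  110110111
& 110000000
-----------
  110000000

Answer: 110000000 (384)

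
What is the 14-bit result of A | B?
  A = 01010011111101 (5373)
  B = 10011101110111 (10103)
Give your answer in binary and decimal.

Apply | to each column (1 where either bit is 1):
  01010011111101
| 10011101110111
----------------
  11011111111111

Answer: 11011111111111 (14335)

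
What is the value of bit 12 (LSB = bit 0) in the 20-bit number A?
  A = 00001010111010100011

Bit 12 is the 13th from the right.
  00001010111010100011
         ^
That bit is 0.

Answer: 0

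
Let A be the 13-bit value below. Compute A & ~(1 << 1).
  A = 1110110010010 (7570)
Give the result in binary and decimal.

Mask = ~(1 << 1) = 1111111111101
Bit 1 of A is 1, so AND-ing with the mask clears it to 0.
  1110110010010
& 1111111111101
---------------
  1110110010000

Answer: 1110110010000 (7568)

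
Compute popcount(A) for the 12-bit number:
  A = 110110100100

110110100100
1-bits at positions (from bit 0 = LSB): 2, 5, 7, 8, 10, 11
Count = 6

Answer: 6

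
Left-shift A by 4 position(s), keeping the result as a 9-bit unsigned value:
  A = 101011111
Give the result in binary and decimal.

Shift left by 4: drop the top 4 bit(s), append 4 zero(s) on the right.
  101011111  ->  discard [1010], keep [11111], append 0000
= 111110000

Answer: 111110000 (496)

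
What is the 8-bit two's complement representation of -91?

1. Binary of +91:  01011011
2. Invert bits:     10100100
3. Add 1:           10100101

Answer: 10100101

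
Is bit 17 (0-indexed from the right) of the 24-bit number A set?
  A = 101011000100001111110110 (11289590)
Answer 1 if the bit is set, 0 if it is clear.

Bit 17 is the 18th from the right.
  101011000100001111110110
        ^
That bit is 0.

Answer: 0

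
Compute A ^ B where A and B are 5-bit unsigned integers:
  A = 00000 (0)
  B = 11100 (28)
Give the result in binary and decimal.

Apply ^ to each column (1 where bits differ):
  00000
^ 11100
-------
  11100

Answer: 11100 (28)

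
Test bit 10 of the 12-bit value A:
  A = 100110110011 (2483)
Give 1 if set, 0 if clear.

Bit 10 is the 11th from the right.
  100110110011
   ^
That bit is 0.

Answer: 0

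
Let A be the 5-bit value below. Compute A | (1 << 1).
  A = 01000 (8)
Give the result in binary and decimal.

Mask = 1 << 1 = 00010
Bit 1 of A is 0, so OR-ing with the mask flips it to 1.
  01000
| 00010
-------
  01010

Answer: 01010 (10)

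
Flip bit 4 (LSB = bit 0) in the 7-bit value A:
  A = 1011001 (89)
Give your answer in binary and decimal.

Mask = 1 << 4 = 0010000
Bit 4 of A is 1; XOR with the mask flips it to 0.
  1011001
^ 0010000
---------
  1001001

Answer: 1001001 (73)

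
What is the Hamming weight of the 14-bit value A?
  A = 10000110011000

10000110011000
1-bits at positions (from bit 0 = LSB): 3, 4, 7, 8, 13
Count = 5

Answer: 5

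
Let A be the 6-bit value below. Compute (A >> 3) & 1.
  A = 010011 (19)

Bit 3 is the 4th from the right.
  010011
    ^
That bit is 0.

Answer: 0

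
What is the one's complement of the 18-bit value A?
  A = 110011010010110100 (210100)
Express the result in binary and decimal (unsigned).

Flip each bit (0->1, 1->0):
  110011010010110100
  001100101101001011

Answer: 001100101101001011 (52043)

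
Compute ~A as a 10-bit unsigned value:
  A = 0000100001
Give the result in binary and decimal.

Flip each bit (0->1, 1->0):
  0000100001
  1111011110

Answer: 1111011110 (990)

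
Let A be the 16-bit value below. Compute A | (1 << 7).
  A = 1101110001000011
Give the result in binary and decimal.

Mask = 1 << 7 = 0000000010000000
Bit 7 of A is 0, so OR-ing with the mask flips it to 1.
  1101110001000011
| 0000000010000000
------------------
  1101110011000011

Answer: 1101110011000011 (56515)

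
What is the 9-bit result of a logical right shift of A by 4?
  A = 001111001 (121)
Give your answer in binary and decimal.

Logical shift right by 4: drop the bottom 4 bit(s), prepend 4 zero(s) on the left.
  001111001  ->  keep [00111], discard [1001], prepend 0000
= 000000111

Answer: 000000111 (7)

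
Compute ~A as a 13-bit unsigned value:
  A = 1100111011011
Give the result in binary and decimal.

Flip each bit (0->1, 1->0):
  1100111011011
  0011000100100

Answer: 0011000100100 (1572)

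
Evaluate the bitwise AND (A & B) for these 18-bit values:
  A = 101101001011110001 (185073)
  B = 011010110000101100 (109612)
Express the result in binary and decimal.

Apply & to each column (1 only where both bits are 1):
  101101001011110001
& 011010110000101100
--------------------
  001000000000100000

Answer: 001000000000100000 (32800)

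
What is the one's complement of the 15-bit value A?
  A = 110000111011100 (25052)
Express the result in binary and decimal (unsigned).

Flip each bit (0->1, 1->0):
  110000111011100
  001111000100011

Answer: 001111000100011 (7715)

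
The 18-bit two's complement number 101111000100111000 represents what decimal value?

MSB is 1, so the value is negative. Find the magnitude:
1. Invert bits:  010000111011000111
2. Add 1:        010000111011001000  = 69320
3. Apply sign:   -69320

Answer: -69320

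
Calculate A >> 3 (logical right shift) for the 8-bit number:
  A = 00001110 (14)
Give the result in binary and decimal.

Logical shift right by 3: drop the bottom 3 bit(s), prepend 3 zero(s) on the left.
  00001110  ->  keep [00001], discard [110], prepend 000
= 00000001

Answer: 00000001 (1)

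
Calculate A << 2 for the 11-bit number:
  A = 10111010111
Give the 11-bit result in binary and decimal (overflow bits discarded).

Shift left by 2: drop the top 2 bit(s), append 2 zero(s) on the right.
  10111010111  ->  discard [10], keep [111010111], append 00
= 11101011100

Answer: 11101011100 (1884)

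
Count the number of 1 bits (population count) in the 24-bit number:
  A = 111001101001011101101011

111001101001011101101011
1-bits at positions (from bit 0 = LSB): 0, 1, 3, 5, 6, 8, 9, 10, 12, 15, 17, 18, 21, 22, 23
Count = 15

Answer: 15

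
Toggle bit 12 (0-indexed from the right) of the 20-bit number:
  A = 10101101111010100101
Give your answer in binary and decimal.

Mask = 1 << 12 = 00000001000000000000
Bit 12 of A is 1; XOR with the mask flips it to 0.
  10101101111010100101
^ 00000001000000000000
----------------------
  10101100111010100101

Answer: 10101100111010100101 (708261)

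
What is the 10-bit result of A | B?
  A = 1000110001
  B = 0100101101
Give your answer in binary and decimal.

Apply | to each column (1 where either bit is 1):
  1000110001
| 0100101101
------------
  1100111101

Answer: 1100111101 (829)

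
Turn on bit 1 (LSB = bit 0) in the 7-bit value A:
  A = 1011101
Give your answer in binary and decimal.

Mask = 1 << 1 = 0000010
Bit 1 of A is 0, so OR-ing with the mask flips it to 1.
  1011101
| 0000010
---------
  1011111

Answer: 1011111 (95)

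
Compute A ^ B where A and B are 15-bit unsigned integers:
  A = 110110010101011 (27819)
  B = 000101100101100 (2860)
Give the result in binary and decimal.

Apply ^ to each column (1 where bits differ):
  110110010101011
^ 000101100101100
-----------------
  110011110000111

Answer: 110011110000111 (26503)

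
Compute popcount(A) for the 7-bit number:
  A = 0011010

0011010
1-bits at positions (from bit 0 = LSB): 1, 3, 4
Count = 3

Answer: 3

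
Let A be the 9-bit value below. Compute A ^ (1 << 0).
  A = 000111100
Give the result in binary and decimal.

Mask = 1 << 0 = 000000001
Bit 0 of A is 0; XOR with the mask flips it to 1.
  000111100
^ 000000001
-----------
  000111101

Answer: 000111101 (61)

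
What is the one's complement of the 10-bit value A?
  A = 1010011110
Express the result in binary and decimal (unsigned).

Flip each bit (0->1, 1->0):
  1010011110
  0101100001

Answer: 0101100001 (353)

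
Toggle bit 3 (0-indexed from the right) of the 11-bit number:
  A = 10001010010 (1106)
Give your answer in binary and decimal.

Mask = 1 << 3 = 00000001000
Bit 3 of A is 0; XOR with the mask flips it to 1.
  10001010010
^ 00000001000
-------------
  10001011010

Answer: 10001011010 (1114)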